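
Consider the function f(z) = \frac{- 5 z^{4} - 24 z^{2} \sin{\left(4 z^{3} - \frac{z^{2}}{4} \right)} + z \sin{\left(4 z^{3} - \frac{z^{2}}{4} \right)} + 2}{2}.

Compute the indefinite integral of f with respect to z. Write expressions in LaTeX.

F(z) = - \frac{z^{5}}{2} + z + \cos{\left(4 z^{3} - \frac{z^{2}}{4} \right)} + C

A candidate is checked by its d/dz: the result must match f(z).
Check: d/dz[- \frac{z^{5}}{2} + z + \cos{\left(4 z^{3} - \frac{z^{2}}{4} \right)}] = - \frac{5 z^{4}}{2} - 12 z^{2} \sin{\left(4 z^{3} - \frac{z^{2}}{4} \right)} + \frac{z \sin{\left(4 z^{3} - \frac{z^{2}}{4} \right)}}{2} + 1, which equals f(z).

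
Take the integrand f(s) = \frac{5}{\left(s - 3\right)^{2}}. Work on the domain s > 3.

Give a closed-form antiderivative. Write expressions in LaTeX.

An antiderivative is F(s) = - \frac{5}{s - 3}.

Any candidate F(s) must reproduce f(s) exactly when differentiated.
Check: d/ds[- \frac{5}{s - 3}] = \frac{5}{s^{2} - 6 s + 9}, which equals f(s).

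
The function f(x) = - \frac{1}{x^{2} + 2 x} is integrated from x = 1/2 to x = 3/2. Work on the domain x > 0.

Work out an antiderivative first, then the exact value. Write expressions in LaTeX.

Antiderivative: F(x) = \frac{- \log{\left(x \right)} + \log{\left(x + 2 \right)}}{2}; value = - \frac{\log{\left(\frac{5}{2} \right)}}{2} - \frac{\log{\left(2 \right)}}{2} - \frac{\log{\left(\frac{3}{2} \right)}}{2} + \frac{\log{\left(\frac{7}{2} \right)}}{2}

The denominator factors as x \left(x + 2\right); partial fractions split f into directly integrable pieces: \frac{1}{2 \left(x + 2\right)} - \frac{1}{2 x}.
F(x) = \frac{- \log{\left(x \right)} + \log{\left(x + 2 \right)}}{2} is an antiderivative of f.
Check: d/dx[\frac{- \log{\left(x \right)} + \log{\left(x + 2 \right)}}{2}] = - \frac{1}{x^{2} + 2 x} = f(x).
F(3/2) = - \frac{\log{\left(\frac{3}{2} \right)}}{2} + \frac{\log{\left(\frac{7}{2} \right)}}{2}; F(1/2) = \frac{\log{\left(2 \right)}}{2} + \frac{\log{\left(\frac{5}{2} \right)}}{2}.
Integral = F(3/2) - F(1/2) = - \frac{\log{\left(\frac{5}{2} \right)}}{2} - \frac{\log{\left(2 \right)}}{2} - \frac{\log{\left(\frac{3}{2} \right)}}{2} + \frac{\log{\left(\frac{7}{2} \right)}}{2}.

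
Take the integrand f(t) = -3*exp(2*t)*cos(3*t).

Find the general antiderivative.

F(t) = -3*(3*sin(3*t) + 2*cos(3*t))*exp(2*t)/13 + C

A candidate is checked by its d/dt: the result must match f(t).
Check: d/dt[-3*(3*sin(3*t) + 2*cos(3*t))*exp(2*t)/13] = -3*exp(2*t)*cos(3*t) = f(t).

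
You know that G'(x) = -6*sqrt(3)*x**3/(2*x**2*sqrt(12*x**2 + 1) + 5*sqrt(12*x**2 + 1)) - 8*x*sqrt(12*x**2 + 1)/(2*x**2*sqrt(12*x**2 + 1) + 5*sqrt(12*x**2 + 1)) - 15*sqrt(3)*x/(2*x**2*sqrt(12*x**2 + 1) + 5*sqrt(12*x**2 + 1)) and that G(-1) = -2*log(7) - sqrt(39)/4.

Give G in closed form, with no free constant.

Integrate term by term and add the pieces.
A general antiderivative is -3*sqrt(4*x**2 + 1/3)/4 - 2*log(2*x**2 + 5) + C.
The condition gives C = -2*log(7) - sqrt(39)/4 - (-2*log(7) - sqrt(39)/4) = 0.
So G(x) = (-sqrt(3)*sqrt(12*x**2 + 1) - 8*log(2*x**2 + 5))/4.
Check: d/dx[(-sqrt(3)*sqrt(12*x**2 + 1) - 8*log(2*x**2 + 5))/4] = (-6*sqrt(3)*x**3 - 8*x*sqrt(12*x**2 + 1) - 15*sqrt(3)*x)/(2*x**2*sqrt(12*x**2 + 1) + 5*sqrt(12*x**2 + 1)), which equals G'(x).

G(x) = (-sqrt(3)*sqrt(12*x**2 + 1) - 8*log(2*x**2 + 5))/4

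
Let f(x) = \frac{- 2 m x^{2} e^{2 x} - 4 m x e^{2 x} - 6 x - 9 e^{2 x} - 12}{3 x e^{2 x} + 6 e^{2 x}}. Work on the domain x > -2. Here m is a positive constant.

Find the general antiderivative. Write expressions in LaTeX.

F(x) = - \frac{\left(m x^{2} e^{2 x} + 9 e^{2 x} \log{\left(x + 2 \right)} - 3\right) e^{- 2 x}}{3} + C

Differentiate the proposed F(x) back; it has to land on f(x) exactly.
Check: d/dx[- \frac{\left(m x^{2} e^{2 x} + 9 e^{2 x} \log{\left(x + 2 \right)} - 3\right) e^{- 2 x}}{3}] = \frac{- 2 m x^{2} e^{2 x} - 4 m x e^{2 x} - 6 x - 9 e^{2 x} - 12}{3 x e^{2 x} + 6 e^{2 x}} = f(x).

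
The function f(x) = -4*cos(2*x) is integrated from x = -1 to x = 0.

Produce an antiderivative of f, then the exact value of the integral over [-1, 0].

Differentiate the proposed F(x) back; it has to land on f(x) exactly.
F(x) = -2*sin(2*x) is an antiderivative of f.
Check: d/dx[-2*sin(2*x)] = -4*cos(2*x) = f(x).
F(0) = 0; F(-1) = 2*sin(2).
Integral = F(0) - F(-1) = -2*sin(2).

Antiderivative: F(x) = -2*sin(2*x); value = -2*sin(2)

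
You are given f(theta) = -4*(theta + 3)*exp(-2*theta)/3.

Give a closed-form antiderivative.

f has the shape u'v + uv' for u = 2*theta/3 + 7/3 and v = exp(-2*theta) — it is the derivative of the product u*v.
Check: d/dtheta[(2*theta + 7)*exp(-2*theta)/3] = (-4*theta - 12)*exp(-2*theta)/3, which equals f(theta).

An antiderivative is F(theta) = (2*theta + 7)*exp(-2*theta)/3.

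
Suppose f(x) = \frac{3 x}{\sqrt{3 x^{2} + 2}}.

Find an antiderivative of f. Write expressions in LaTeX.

The substitution u = 3 x^{2} + 2 works: f is exactly (dF/du)*(du/dx) for that inner function.
Check: d/dx[\sqrt{3 x^{2} + 2}] = \frac{3 x}{\sqrt{3 x^{2} + 2}} = f(x).

An antiderivative is F(x) = \sqrt{3 x^{2} + 2}.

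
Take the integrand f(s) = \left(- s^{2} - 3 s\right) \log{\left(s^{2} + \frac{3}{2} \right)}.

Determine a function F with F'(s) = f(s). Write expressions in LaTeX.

Differentiate the proposed F(s) back; it has to land on f(s) exactly.
Check: d/ds[- \frac{s^{3} \log{\left(s^{2} + \frac{3}{2} \right)}}{3} + \frac{2 s^{3}}{9} - \frac{3 s^{2} \log{\left(s^{2} + \frac{3}{2} \right)}}{2} + \frac{3 s^{2}}{2} - s - \frac{9 \log{\left(s^{2} + \frac{3}{2} \right)}}{4} + \frac{\sqrt{6} \operatorname{atan}{\left(\frac{\sqrt{6} s}{3} \right)}}{2}] = - s^{2} \log{\left(s^{2} + \frac{3}{2} \right)} - 3 s \log{\left(s^{2} + \frac{3}{2} \right)}, which equals f(s).

An antiderivative is F(s) = - \frac{s^{3} \log{\left(s^{2} + \frac{3}{2} \right)}}{3} + \frac{2 s^{3}}{9} - \frac{3 s^{2} \log{\left(s^{2} + \frac{3}{2} \right)}}{2} + \frac{3 s^{2}}{2} - s - \frac{9 \log{\left(s^{2} + \frac{3}{2} \right)}}{4} + \frac{\sqrt{6} \operatorname{atan}{\left(\frac{\sqrt{6} s}{3} \right)}}{2}.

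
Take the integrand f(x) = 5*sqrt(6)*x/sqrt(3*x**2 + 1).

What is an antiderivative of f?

f matches the chain-rule pattern g'(h)*h' with inner function h(x) = 2*x**2 + 2/3; substituting u = h(x) collapses the integral.
Check: d/dx[5*sqrt(2*x**2 + 2/3)] = 5*sqrt(6)*x/sqrt(3*x**2 + 1) = f(x).

An antiderivative is F(x) = 5*sqrt(2*x**2 + 2/3).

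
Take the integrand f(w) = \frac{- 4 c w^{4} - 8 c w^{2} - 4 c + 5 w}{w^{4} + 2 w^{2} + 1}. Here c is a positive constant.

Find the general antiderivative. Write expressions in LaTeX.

An antiderivative F(w) passes only if d/dw[F] lands on f(w) exactly.
Check: d/dw[\frac{- 8 c w^{3} - 8 c w - 5}{2 w^{2} + 2}] = \frac{- 4 c w^{4} - 8 c w^{2} - 4 c + 5 w}{w^{4} + 2 w^{2} + 1} = f(w).

F(w) = \frac{- 8 c w^{3} - 8 c w - 5}{2 w^{2} + 2} + C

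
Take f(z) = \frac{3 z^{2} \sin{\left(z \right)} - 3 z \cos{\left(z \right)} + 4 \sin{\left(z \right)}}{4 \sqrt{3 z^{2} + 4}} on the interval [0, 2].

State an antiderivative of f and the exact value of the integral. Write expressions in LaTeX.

Antiderivative: F(z) = - \frac{\sqrt{3 z^{2} + 4} \cos{\left(z \right)}}{4}; value = \frac{1}{2} - \cos{\left(2 \right)}

f has the shape u'v + uv' for u = - \frac{\sqrt{3 z^{2} + 4}}{4} and v = \cos{\left(z \right)} — it is the derivative of the product u*v.
F(z) = - \frac{\sqrt{3 z^{2} + 4} \cos{\left(z \right)}}{4} is an antiderivative of f.
Check: d/dz[- \frac{\sqrt{3 z^{2} + 4} \cos{\left(z \right)}}{4}] = \frac{3 z^{2} \sin{\left(z \right)} - 3 z \cos{\left(z \right)} + 4 \sin{\left(z \right)}}{4 \sqrt{3 z^{2} + 4}} = f(z).
F(2) = - \cos{\left(2 \right)}; F(0) = - \frac{1}{2}.
Integral = F(2) - F(0) = \frac{1}{2} - \cos{\left(2 \right)}.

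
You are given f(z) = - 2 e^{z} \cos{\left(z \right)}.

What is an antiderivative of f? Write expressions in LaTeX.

An antiderivative is F(z) = - e^{z} \sin{\left(z \right)} - e^{z} \cos{\left(z \right)}.

Any candidate F(z) must reproduce f(z) exactly when differentiated.
Check: d/dz[- e^{z} \sin{\left(z \right)} - e^{z} \cos{\left(z \right)}] = - 2 e^{z} \cos{\left(z \right)} = f(z).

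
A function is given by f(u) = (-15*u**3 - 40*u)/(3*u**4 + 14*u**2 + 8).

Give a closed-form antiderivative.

An antiderivative is F(u) = (-2*log(u**2/2 + 2) - 3*log(u**2 + 2/3))/2.

Since d/du undoes antidifferentiation here, F'(u) = f(u) is required of F(u).
Check: d/du[(-2*log(u**2/2 + 2) - 3*log(u**2 + 2/3))/2] = (-15*u**3 - 40*u)/(3*u**4 + 14*u**2 + 8) = f(u).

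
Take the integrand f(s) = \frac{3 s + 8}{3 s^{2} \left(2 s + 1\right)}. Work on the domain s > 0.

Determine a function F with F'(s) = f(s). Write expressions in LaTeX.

An antiderivative is F(s) = \frac{- 13 s \log{\left(s \right)} + 13 s \log{\left(s + \frac{1}{2} \right)} - 8}{3 s}.

Factor the denominator (3 s^{2} \left(2 s + 1\right)) and decompose: f = \frac{26}{3 \left(2 s + 1\right)} - \frac{13}{3 s} + \frac{8}{3 s^{2}}; each piece integrates to a log, atan, or power term.
Check: d/ds[\frac{- 13 s \log{\left(s \right)} + 13 s \log{\left(s + \frac{1}{2} \right)} - 8}{3 s}] = \frac{3 s + 8}{6 s^{3} + 3 s^{2}}, which equals f(s).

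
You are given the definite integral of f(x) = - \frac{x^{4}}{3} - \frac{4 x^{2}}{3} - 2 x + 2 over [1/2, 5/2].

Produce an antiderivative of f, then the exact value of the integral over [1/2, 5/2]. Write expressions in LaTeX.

The integrand splits into summands that can be handled one at a time.
F(x) = - \frac{x^{5}}{15} - \frac{4 x^{3}}{9} - x^{2} + 2 x is an antiderivative of f.
Check: d/dx[- \frac{x^{5}}{15} - \frac{4 x^{3}}{9} - x^{2} + 2 x] = - \frac{x^{4}}{3} - \frac{4 x^{2}}{3} - 2 x + 2 = f(x).
F(5/2) = - \frac{4235}{288}; F(1/2) = \frac{997}{1440}.
Integral = F(5/2) - F(1/2) = - \frac{5543}{360}.

Antiderivative: F(x) = - \frac{x^{5}}{15} - \frac{4 x^{3}}{9} - x^{2} + 2 x; value = - \frac{5543}{360}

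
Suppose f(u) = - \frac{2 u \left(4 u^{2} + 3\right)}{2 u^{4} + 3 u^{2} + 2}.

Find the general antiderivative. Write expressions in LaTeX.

The substitution w = 2 u^{4} + 3 u^{2} + 2 works: f is exactly (dF/dw)*(dw/du) for that inner function.
Check: d/du[- \log{\left(2 u^{4} + 3 u^{2} + 2 \right)}] = \frac{- 8 u^{3} - 6 u}{2 u^{4} + 3 u^{2} + 2}, which equals f(u).

F(u) = - \log{\left(2 u^{4} + 3 u^{2} + 2 \right)} + C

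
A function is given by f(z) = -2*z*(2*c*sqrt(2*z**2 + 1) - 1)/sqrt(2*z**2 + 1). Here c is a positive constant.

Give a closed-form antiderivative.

Check any antiderivative F(z) by computing F'(z) and comparing it with f(z).
Check: d/dz[-2*c*z**2 + sqrt(2*z**2 + 1)] = (-4*c*z*sqrt(2*z**2 + 1) + 2*z)/sqrt(2*z**2 + 1), which equals f(z).

An antiderivative is F(z) = -2*c*z**2 + sqrt(2*z**2 + 1).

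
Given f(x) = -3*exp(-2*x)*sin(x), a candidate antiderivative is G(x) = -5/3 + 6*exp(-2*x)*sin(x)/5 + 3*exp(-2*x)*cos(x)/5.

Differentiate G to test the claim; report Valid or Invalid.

Valid. The derivative of G reproduces f.

d/dx[G] = -3*exp(-2*x)*sin(x)
This equals f(x) exactly, so the claim holds.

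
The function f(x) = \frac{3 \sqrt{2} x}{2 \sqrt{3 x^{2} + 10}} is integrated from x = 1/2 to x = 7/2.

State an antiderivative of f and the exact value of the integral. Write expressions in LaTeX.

Antiderivative: F(x) = \frac{\sqrt{2} \sqrt{3 x^{2} + 10}}{2}; value = - \frac{\sqrt{86}}{4} + \frac{\sqrt{374}}{4}

The substitution u = \frac{3 x^{2}}{2} + 5 works: f is exactly (dF/du)*(du/dx) for that inner function.
F(x) = \frac{\sqrt{2} \sqrt{3 x^{2} + 10}}{2} is an antiderivative of f.
Check: d/dx[\frac{\sqrt{2} \sqrt{3 x^{2} + 10}}{2}] = \frac{3 \sqrt{2} x}{2 \sqrt{3 x^{2} + 10}} = f(x).
F(7/2) = \frac{\sqrt{374}}{4}; F(1/2) = \frac{\sqrt{86}}{4}.
Integral = F(7/2) - F(1/2) = - \frac{\sqrt{86}}{4} + \frac{\sqrt{374}}{4}.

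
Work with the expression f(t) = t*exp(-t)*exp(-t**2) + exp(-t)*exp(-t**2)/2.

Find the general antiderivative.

F(t) = -exp(-t**2 - t)/2 + C

The substitution u = -t**2 - t works: f is exactly (dF/du)*(du/dt) for that inner function.
Check: d/dt[-exp(-t**2 - t)/2] = (2*t + 1)*exp(-t)*exp(-t**2)/2, which equals f(t).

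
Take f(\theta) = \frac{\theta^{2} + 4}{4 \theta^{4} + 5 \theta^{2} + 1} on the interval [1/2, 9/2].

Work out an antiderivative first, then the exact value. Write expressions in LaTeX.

Whatever form F(\theta) takes, F'(\theta) = f(\theta) is non-negotiable.
F(\theta) = \frac{- 2 \operatorname{atan}{\left(\theta \right)} + 5 \operatorname{atan}{\left(2 \theta \right)}}{2} is an antiderivative of f.
Check: d/d\theta[\frac{- 2 \operatorname{atan}{\left(\theta \right)} + 5 \operatorname{atan}{\left(2 \theta \right)}}{2}] = \frac{\theta^{2} + 4}{4 \theta^{4} + 5 \theta^{2} + 1} = f(\theta).
F(9/2) = - \operatorname{atan}{\left(\frac{9}{2} \right)} + \frac{5 \operatorname{atan}{\left(9 \right)}}{2}; F(1/2) = - \operatorname{atan}{\left(\frac{1}{2} \right)} + \frac{5 \pi}{8}.
Integral = F(9/2) - F(1/2) = - \frac{5 \pi}{8} - \operatorname{atan}{\left(\frac{9}{2} \right)} + \operatorname{atan}{\left(\frac{1}{2} \right)} + \frac{5 \operatorname{atan}{\left(9 \right)}}{2}.

Antiderivative: F(\theta) = \frac{- 2 \operatorname{atan}{\left(\theta \right)} + 5 \operatorname{atan}{\left(2 \theta \right)}}{2}; value = - \frac{5 \pi}{8} - \operatorname{atan}{\left(\frac{9}{2} \right)} + \operatorname{atan}{\left(\frac{1}{2} \right)} + \frac{5 \operatorname{atan}{\left(9 \right)}}{2}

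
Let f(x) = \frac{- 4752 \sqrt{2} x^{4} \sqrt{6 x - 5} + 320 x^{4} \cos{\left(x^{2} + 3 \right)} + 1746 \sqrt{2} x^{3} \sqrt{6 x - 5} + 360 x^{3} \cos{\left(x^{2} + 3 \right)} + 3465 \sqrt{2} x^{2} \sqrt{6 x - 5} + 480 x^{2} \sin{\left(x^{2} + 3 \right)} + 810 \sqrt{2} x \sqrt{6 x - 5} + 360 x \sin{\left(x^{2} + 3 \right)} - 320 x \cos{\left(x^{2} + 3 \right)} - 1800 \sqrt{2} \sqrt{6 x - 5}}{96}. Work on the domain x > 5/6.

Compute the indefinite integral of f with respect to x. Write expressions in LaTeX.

f has the shape u'v + uv' for u = \frac{3 \left(3 x - \frac{5}{2}\right)^{\frac{5}{2}}}{2} - \frac{5 \sin{\left(x^{2} + 3 \right)}}{4} and v = - \frac{4 x^{3}}{3} - \frac{3 x^{2}}{2} + \frac{4}{3} — it is the derivative of the product u*v.
Check: d/dx[- 18 x^{5} \sqrt{3 x - \frac{5}{2}} + \frac{39 x^{4} \sqrt{3 x - \frac{5}{2}}}{4} + \frac{85 x^{3} \sqrt{3 x - \frac{5}{2}}}{4} + \frac{5 x^{3} \sin{\left(x^{2} + 3 \right)}}{3} + \frac{63 x^{2} \sqrt{3 x - \frac{5}{2}}}{16} + \frac{15 x^{2} \sin{\left(x^{2} + 3 \right)}}{8} - 30 x \sqrt{3 x - \frac{5}{2}} + \frac{25 \sqrt{3 x - \frac{5}{2}}}{2} - \frac{5 \sin{\left(x^{2} + 3 \right)}}{3}] = \frac{\sqrt{2} \left(- 28512 x^{5} + 160 \sqrt{2} x^{4} \sqrt{6 x - 5} \cos{\left(x^{2} + 3 \right)} + 34236 x^{4} + 180 \sqrt{2} x^{3} \sqrt{6 x - 5} \cos{\left(x^{2} + 3 \right)} + 12060 x^{3} + 240 \sqrt{2} x^{2} \sqrt{6 x - 5} \sin{\left(x^{2} + 3 \right)} - 12465 x^{2} + 180 \sqrt{2} x \sqrt{6 x - 5} \sin{\left(x^{2} + 3 \right)} - 160 \sqrt{2} x \sqrt{6 x - 5} \cos{\left(x^{2} + 3 \right)} - 14850 x + 9000\right)}{96 \sqrt{6 x - 5}}, which equals f(x).

F(x) = - 18 x^{5} \sqrt{3 x - \frac{5}{2}} + \frac{39 x^{4} \sqrt{3 x - \frac{5}{2}}}{4} + \frac{85 x^{3} \sqrt{3 x - \frac{5}{2}}}{4} + \frac{5 x^{3} \sin{\left(x^{2} + 3 \right)}}{3} + \frac{63 x^{2} \sqrt{3 x - \frac{5}{2}}}{16} + \frac{15 x^{2} \sin{\left(x^{2} + 3 \right)}}{8} - 30 x \sqrt{3 x - \frac{5}{2}} + \frac{25 \sqrt{3 x - \frac{5}{2}}}{2} - \frac{5 \sin{\left(x^{2} + 3 \right)}}{3} + C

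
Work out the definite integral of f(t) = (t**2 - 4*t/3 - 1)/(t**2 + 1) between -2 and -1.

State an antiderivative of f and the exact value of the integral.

Any candidate F(t) must reproduce f(t) exactly when differentiated.
F(t) = (3*t - 2*log(t**2 + 1) - 6*atan(t))/3 is an antiderivative of f.
Check: d/dt[(3*t - 2*log(t**2 + 1) - 6*atan(t))/3] = (3*t**2 - 4*t - 3)/(3*t**2 + 3), which equals f(t).
F(-1) = -1 - 2*log(2)/3 + pi/2; F(-2) = -2 - 2*log(5)/3 + 2*atan(2).
Integral = F(-1) - F(-2) = -2*atan(2) - 2*log(2)/3 + 1 + 2*log(5)/3 + pi/2.

Antiderivative: F(t) = (3*t - 2*log(t**2 + 1) - 6*atan(t))/3; value = -2*atan(2) - 2*log(2)/3 + 1 + 2*log(5)/3 + pi/2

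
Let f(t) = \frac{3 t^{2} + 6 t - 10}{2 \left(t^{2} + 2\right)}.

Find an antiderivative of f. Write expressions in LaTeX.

A candidate is checked by its d/dt: the result must match f(t).
Check: d/dt[\frac{3 t}{2} + \frac{3 \log{\left(t^{2} + 2 \right)}}{2} - 4 \sqrt{2} \operatorname{atan}{\left(\frac{\sqrt{2} t}{2} \right)}] = \frac{3 t^{2} + 6 t - 10}{2 t^{2} + 4}, which equals f(t).

An antiderivative is F(t) = \frac{3 t}{2} + \frac{3 \log{\left(t^{2} + 2 \right)}}{2} - 4 \sqrt{2} \operatorname{atan}{\left(\frac{\sqrt{2} t}{2} \right)}.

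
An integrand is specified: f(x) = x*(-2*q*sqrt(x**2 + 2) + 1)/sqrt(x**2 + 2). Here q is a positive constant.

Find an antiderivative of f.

An antiderivative is F(x) = -q*x**2 + sqrt(x**2 + 2).

Check any antiderivative F(x) by computing F'(x) and comparing it with f(x).
Check: d/dx[-q*x**2 + sqrt(x**2 + 2)] = (-2*q*x*sqrt(x**2 + 2) + x)/sqrt(x**2 + 2), which equals f(x).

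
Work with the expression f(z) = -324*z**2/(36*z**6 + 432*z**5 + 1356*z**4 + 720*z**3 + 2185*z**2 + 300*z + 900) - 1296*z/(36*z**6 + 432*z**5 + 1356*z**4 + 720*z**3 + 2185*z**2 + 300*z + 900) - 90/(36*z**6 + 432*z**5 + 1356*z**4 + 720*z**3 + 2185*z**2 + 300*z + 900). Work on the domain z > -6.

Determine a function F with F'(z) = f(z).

An antiderivative is F(z) = 6/(2*z**3 + 12*z**2 + 5*z/3 + 10).

Recognize the product-rule pattern: f = u'v + uv' with u = 6/(z + 6), v = 1/(2*z**2 + 5/3), so integration by parts undoes it.
Check: d/dz[6/(2*z**3 + 12*z**2 + 5*z/3 + 10)] = (-324*z**2 - 1296*z - 90)/(36*z**6 + 432*z**5 + 1356*z**4 + 720*z**3 + 2185*z**2 + 300*z + 900), which equals f(z).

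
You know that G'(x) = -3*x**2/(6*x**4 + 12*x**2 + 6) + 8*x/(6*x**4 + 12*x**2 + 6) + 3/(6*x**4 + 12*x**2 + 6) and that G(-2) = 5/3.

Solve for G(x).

G(x) = 3*x/(6*x**2 + 6) + 2 - 1/(3*x**2/2 + 3/2)

G'(x) has the shape u'v + uv' for u = 1/(3*x**2/2 + 3/2) and v = 3*x/4 - 1 — it is the derivative of the product u*v.
A general antiderivative is (3*x/4 - 1)/(3*x**2/2 + 3/2) + C.
The condition gives C = 5/3 - (-1/3) = 2.
So G(x) = 3*x/(6*x**2 + 6) + 2 - 1/(3*x**2/2 + 3/2).
Check: d/dx[3*x/(6*x**2 + 6) + 2 - 1/(3*x**2/2 + 3/2)] = (-3*x**2 + 8*x + 3)/(6*x**4 + 12*x**2 + 6), which equals G'(x).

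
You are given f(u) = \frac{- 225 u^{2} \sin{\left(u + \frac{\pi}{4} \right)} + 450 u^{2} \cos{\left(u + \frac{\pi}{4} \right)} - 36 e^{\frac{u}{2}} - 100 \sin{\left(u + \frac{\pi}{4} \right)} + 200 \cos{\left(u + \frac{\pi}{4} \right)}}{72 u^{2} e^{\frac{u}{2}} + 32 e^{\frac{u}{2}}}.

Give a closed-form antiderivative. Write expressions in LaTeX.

Recover f(u) by differentiating a candidate F(u); any mismatch rules it out.
Check: d/du[\frac{\left(- 3 e^{\frac{u}{2}} \operatorname{atan}{\left(\frac{3 u}{2} \right)} + 25 \sin{\left(u + \frac{\pi}{4} \right)}\right) e^{- \frac{u}{2}}}{4}] = \frac{- 225 u^{2} \sin{\left(u + \frac{\pi}{4} \right)} + 450 u^{2} \cos{\left(u + \frac{\pi}{4} \right)} - 36 e^{\frac{u}{2}} - 100 \sin{\left(u + \frac{\pi}{4} \right)} + 200 \cos{\left(u + \frac{\pi}{4} \right)}}{72 u^{2} e^{\frac{u}{2}} + 32 e^{\frac{u}{2}}} = f(u).

An antiderivative is F(u) = \frac{\left(- 3 e^{\frac{u}{2}} \operatorname{atan}{\left(\frac{3 u}{2} \right)} + 25 \sin{\left(u + \frac{\pi}{4} \right)}\right) e^{- \frac{u}{2}}}{4}.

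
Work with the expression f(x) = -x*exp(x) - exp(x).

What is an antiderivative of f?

f has the shape u'v + uv' for u = -x and v = exp(x) — it is the derivative of the product u*v.
Check: d/dx[-x*exp(x)] = -x*exp(x) - exp(x) = f(x).

An antiderivative is F(x) = -x*exp(x).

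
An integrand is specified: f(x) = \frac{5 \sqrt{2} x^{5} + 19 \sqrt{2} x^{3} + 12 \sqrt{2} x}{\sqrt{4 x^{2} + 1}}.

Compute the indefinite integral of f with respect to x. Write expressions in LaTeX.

F(x) = \frac{\left(- x^{2} - 3\right)^{2} \sqrt{2 x^{2} + \frac{1}{2}}}{2} + C

f has the shape u'v + uv' for u = \frac{\sqrt{2 x^{2} + \frac{1}{2}}}{2} and v = \left(- x^{2} - 3\right)^{2} — it is the derivative of the product u*v.
Check: d/dx[\frac{\left(- x^{2} - 3\right)^{2} \sqrt{2 x^{2} + \frac{1}{2}}}{2}] = \frac{\sqrt{2} \left(10 x^{5} + 38 x^{3} + 24 x\right)}{2 \sqrt{4 x^{2} + 1}}, which equals f(x).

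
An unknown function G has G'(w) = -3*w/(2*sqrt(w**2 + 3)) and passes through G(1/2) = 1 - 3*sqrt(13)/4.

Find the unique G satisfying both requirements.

G(w) = -(3*sqrt(w**2 + 3) - 2)/2

The substitution u = w**2 + 3 works: G'(w) is exactly (dG/du)*(du/dw) for that inner function.
A general antiderivative is -3*sqrt(w**2 + 3)/2 + C.
The condition gives C = 1 - 3*sqrt(13)/4 - (-3*sqrt(13)/4) = 1.
So G(w) = -(3*sqrt(w**2 + 3) - 2)/2.
Check: d/dw[-(3*sqrt(w**2 + 3) - 2)/2] = -3*w/(2*sqrt(w**2 + 3)) = G'(w).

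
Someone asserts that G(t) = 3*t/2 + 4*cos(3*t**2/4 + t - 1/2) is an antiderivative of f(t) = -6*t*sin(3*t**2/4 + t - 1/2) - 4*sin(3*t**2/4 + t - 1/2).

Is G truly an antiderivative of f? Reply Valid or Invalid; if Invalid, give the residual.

d/dt[G] = -6*t*sin(3*t**2/4 + t - 1/2) - 4*sin(3*t**2/4 + t - 1/2) + 3/2
d/dt[G] - f(t) = 3/2 != 0.

Invalid: d/dt[G] - f = 3/2, which is not 0.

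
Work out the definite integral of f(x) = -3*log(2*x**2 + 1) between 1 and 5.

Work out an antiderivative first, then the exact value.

Any candidate F(x) must reproduce f(x) exactly when differentiated.
F(x) = 3*(-x*log(2*x**2 + 1) + 2*x - sqrt(2)*atan(sqrt(2)*x)) is an antiderivative of f.
Check: d/dx[3*(-x*log(2*x**2 + 1) + 2*x - sqrt(2)*atan(sqrt(2)*x))] = -3*log(2*x**2 + 1) = f(x).
F(5) = -15*log(51) - 3*sqrt(2)*atan(5*sqrt(2)) + 30; F(1) = -3*sqrt(2)*atan(sqrt(2)) - 3*log(3) + 6.
Integral = F(5) - F(1) = -15*log(51) - 3*sqrt(2)*atan(5*sqrt(2)) + 3*log(3) + 3*sqrt(2)*atan(sqrt(2)) + 24.

Antiderivative: F(x) = 3*(-x*log(2*x**2 + 1) + 2*x - sqrt(2)*atan(sqrt(2)*x)); value = -15*log(51) - 3*sqrt(2)*atan(5*sqrt(2)) + 3*log(3) + 3*sqrt(2)*atan(sqrt(2)) + 24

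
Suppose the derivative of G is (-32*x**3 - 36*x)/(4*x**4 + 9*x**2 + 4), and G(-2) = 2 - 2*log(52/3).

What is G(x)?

G(x) = -2*(log(2*x**4/3 + 3*x**2/2 + 2/3) - 1)

The substitution u = 2*x**4/3 + 3*x**2/2 + 2/3 works: G'(x) is exactly (dG/du)*(du/dx) for that inner function.
A general antiderivative is -2*log(2*x**4/3 + 3*x**2/2 + 2/3) + C.
The condition gives C = 2 - 2*log(52/3) - (-2*log(52/3)) = 2.
So G(x) = -2*(log(2*x**4/3 + 3*x**2/2 + 2/3) - 1).
Check: d/dx[-2*(log(2*x**4/3 + 3*x**2/2 + 2/3) - 1)] = (-32*x**3 - 36*x)/(4*x**4 + 9*x**2 + 4) = G'(x).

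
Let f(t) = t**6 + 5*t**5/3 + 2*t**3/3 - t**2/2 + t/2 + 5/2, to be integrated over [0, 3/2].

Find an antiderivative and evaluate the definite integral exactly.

The integrand splits into summands that can be handled one at a time.
F(t) = t**7/7 + 5*t**6/18 + t**4/6 - t**3/6 + t**2/4 + 5*t/2 is an antiderivative of f.
Check: d/dt[t**7/7 + 5*t**6/18 + t**4/6 - t**3/6 + t**2/4 + 5*t/2] = t**6 + 5*t**5/3 + 2*t**3/3 - t**2/2 + t/2 + 5/2 = f(t).
F(3/2) = 4569/448; F(0) = 0.
Integral = F(3/2) - F(0) = 4569/448.

Antiderivative: F(t) = t**7/7 + 5*t**6/18 + t**4/6 - t**3/6 + t**2/4 + 5*t/2; value = 4569/448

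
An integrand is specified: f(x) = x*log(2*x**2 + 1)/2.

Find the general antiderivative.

F(x) = (2*x**2*log(2*x**2 + 1) - 2*x**2 + log(2*x**2 + 1))/8 + C

For F(x) to be correct the identity F'(x) - f(x) = 0 must hold.
Check: d/dx[(2*x**2*log(2*x**2 + 1) - 2*x**2 + log(2*x**2 + 1))/8] = x*log(2*x**2 + 1)/2 = f(x).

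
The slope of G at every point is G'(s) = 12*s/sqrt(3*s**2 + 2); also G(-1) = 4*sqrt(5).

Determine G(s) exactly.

G(s) = 4*sqrt(3*s**2 + 2)

The substitution u = 3*s**2 + 2 works: G'(s) is exactly (dG/du)*(du/ds) for that inner function.
A general antiderivative is 4*sqrt(3*s**2 + 2) + C.
The condition gives C = 4*sqrt(5) - (4*sqrt(5)) = 0.
So G(s) = 4*sqrt(3*s**2 + 2).
Check: d/ds[4*sqrt(3*s**2 + 2)] = 12*s/sqrt(3*s**2 + 2) = G'(s).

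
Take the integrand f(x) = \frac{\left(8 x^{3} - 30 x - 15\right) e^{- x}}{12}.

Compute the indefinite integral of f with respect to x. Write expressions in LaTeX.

F(x) = \frac{\left(- 8 x^{3} - 24 x^{2} - 18 x - 3\right) e^{- x}}{12} + C

f has the shape u'v + uv' for u = - \frac{2 x^{3}}{3} - 2 x^{2} - \frac{3 x}{2} - \frac{1}{4} and v = e^{- x} — it is the derivative of the product u*v.
Check: d/dx[\frac{\left(- 8 x^{3} - 24 x^{2} - 18 x - 3\right) e^{- x}}{12}] = \frac{\left(8 x^{3} - 30 x - 15\right) e^{- x}}{12} = f(x).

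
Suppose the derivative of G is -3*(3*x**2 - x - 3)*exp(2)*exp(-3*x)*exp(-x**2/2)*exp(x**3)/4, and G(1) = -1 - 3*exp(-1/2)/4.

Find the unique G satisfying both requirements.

G'(x) matches the chain-rule pattern g'(h)*h' with inner function h(x) = x**3 - x**2/2 - 3*x + 2; substituting u = h(x) collapses the integral.
A general antiderivative is -3*exp(x**3 - x**2/2 - 3*x + 2)/4 + C.
The condition gives C = -1 - 3*exp(-1/2)/4 - (-3*exp(-1/2)/4) = -1.
So G(x) = -1 - 3*exp(2)*exp(-3*x)*exp(-x**2/2)*exp(x**3)/4.
Check: d/dx[-1 - 3*exp(2)*exp(-3*x)*exp(-x**2/2)*exp(x**3)/4] = (-9*x**2*exp(2)*exp(x**3) + 3*x*exp(2)*exp(x**3) + 9*exp(2)*exp(x**3))*exp(-3*x)*exp(-x**2/2)/4, which equals G'(x).

G(x) = -1 - 3*exp(2)*exp(-3*x)*exp(-x**2/2)*exp(x**3)/4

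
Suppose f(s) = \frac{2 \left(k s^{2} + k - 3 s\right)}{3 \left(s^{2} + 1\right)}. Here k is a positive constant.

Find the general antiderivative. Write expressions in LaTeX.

F(s) = \frac{2 k s - 3 \log{\left(2 s^{2} + 2 \right)}}{3} + C

Since d/ds undoes antidifferentiation here, F'(s) = f(s) is required of F(s).
Check: d/ds[\frac{2 k s - 3 \log{\left(2 s^{2} + 2 \right)}}{3}] = \frac{2 k s^{2} + 2 k - 6 s}{3 s^{2} + 3}, which equals f(s).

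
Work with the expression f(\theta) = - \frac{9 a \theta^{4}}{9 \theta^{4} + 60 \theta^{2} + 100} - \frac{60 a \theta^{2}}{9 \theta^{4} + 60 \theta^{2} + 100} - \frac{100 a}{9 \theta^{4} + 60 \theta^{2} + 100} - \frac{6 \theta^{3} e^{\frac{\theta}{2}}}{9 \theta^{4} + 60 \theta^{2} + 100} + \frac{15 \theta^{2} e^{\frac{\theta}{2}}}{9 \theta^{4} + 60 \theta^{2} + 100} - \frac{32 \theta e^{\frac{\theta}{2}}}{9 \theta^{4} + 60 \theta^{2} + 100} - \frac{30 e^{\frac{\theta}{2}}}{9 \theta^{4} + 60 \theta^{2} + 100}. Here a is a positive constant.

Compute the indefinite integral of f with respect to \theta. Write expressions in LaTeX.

F(\theta) = - \frac{3 a \theta^{3} + 10 a \theta + 4 \theta e^{\frac{\theta}{2}} - 2 e^{\frac{\theta}{2}}}{3 \theta^{2} + 10} + C

The integrand splits into summands that can be handled one at a time.
Check: d/d\theta[- \frac{3 a \theta^{3} + 10 a \theta + 4 \theta e^{\frac{\theta}{2}} - 2 e^{\frac{\theta}{2}}}{3 \theta^{2} + 10}] = \frac{- 9 a \theta^{4} - 60 a \theta^{2} - 100 a - 6 \theta^{3} e^{\frac{\theta}{2}} + 15 \theta^{2} e^{\frac{\theta}{2}} - 32 \theta e^{\frac{\theta}{2}} - 30 e^{\frac{\theta}{2}}}{9 \theta^{4} + 60 \theta^{2} + 100}, which equals f(\theta).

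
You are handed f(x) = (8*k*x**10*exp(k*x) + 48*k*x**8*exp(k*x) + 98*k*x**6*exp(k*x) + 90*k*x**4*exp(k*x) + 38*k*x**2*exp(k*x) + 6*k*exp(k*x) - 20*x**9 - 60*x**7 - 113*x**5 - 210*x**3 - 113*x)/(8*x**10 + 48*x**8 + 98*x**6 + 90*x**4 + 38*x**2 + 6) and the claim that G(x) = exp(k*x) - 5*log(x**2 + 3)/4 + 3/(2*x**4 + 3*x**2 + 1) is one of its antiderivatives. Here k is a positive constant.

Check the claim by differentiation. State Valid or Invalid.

d/dx[G] = (8*k*x**10*exp(k*x) + 48*k*x**8*exp(k*x) + 98*k*x**6*exp(k*x) + 90*k*x**4*exp(k*x) + 38*k*x**2*exp(k*x) + 6*k*exp(k*x) - 20*x**9 - 60*x**7 - 113*x**5 - 210*x**3 - 113*x)/(8*x**10 + 48*x**8 + 98*x**6 + 90*x**4 + 38*x**2 + 6)
This equals f(x) exactly, so the claim holds.

Valid - differentiating G returns exactly f.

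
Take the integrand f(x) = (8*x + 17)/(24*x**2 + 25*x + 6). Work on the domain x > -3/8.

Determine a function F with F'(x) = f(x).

An antiderivative is F(x) = -5*log(3*x + 2)/3 + 2*log(4*x + 3/2).

Recover f(x) by differentiating a candidate F(x); any mismatch rules it out.
Check: d/dx[-5*log(3*x + 2)/3 + 2*log(4*x + 3/2)] = (8*x + 17)/(24*x**2 + 25*x + 6) = f(x).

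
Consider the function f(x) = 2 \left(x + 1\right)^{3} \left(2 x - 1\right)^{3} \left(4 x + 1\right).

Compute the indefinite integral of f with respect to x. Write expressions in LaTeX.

F(x) = \frac{\left(- 2 x^{2} - x + 1\right)^{4}}{2} + C

f matches the chain-rule pattern g'(h)*h' with inner function h(x) = - 2 x^{2} - x + 1; substituting u = h(x) collapses the integral.
Check: d/dx[\frac{\left(- 2 x^{2} - x + 1\right)^{4}}{2}] = 64 x^{7} + 112 x^{6} - 24 x^{5} - 100 x^{4} + 2 x^{3} + 30 x^{2} - 2 x - 2, which equals f(x).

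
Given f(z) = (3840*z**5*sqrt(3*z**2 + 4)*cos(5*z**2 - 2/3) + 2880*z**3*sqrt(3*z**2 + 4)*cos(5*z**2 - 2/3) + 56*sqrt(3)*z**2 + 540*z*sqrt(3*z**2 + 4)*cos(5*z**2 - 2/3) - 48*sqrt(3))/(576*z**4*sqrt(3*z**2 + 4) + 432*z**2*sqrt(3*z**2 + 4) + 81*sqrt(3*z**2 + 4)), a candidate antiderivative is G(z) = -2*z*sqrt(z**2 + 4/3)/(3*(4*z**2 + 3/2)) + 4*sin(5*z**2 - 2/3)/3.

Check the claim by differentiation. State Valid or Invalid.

Invalid: d/dz[G] - f = 20*z*cos(5*z**2 - 2/3)/3, which is not 0.

d/dz[G] = (7680*z**5*sqrt(3*z**2 + 4)*cos(5*z**2 - 2/3) + 5760*z**3*sqrt(3*z**2 + 4)*cos(5*z**2 - 2/3) + 56*sqrt(3)*z**2 + 1080*z*sqrt(3*z**2 + 4)*cos(5*z**2 - 2/3) - 48*sqrt(3))/(576*z**4*sqrt(3*z**2 + 4) + 432*z**2*sqrt(3*z**2 + 4) + 81*sqrt(3*z**2 + 4))
d/dz[G] - f(z) = 20*z*cos(5*z**2 - 2/3)/3 != 0.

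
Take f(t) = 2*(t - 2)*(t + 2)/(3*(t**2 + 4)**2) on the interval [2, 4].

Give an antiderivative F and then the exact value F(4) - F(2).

Antiderivative: F(t) = -t/(3*t**2/2 + 6); value = 1/30

f has the shape u'v + uv' for u = -t and v = 1/(3*t**2/2 + 6) — it is the derivative of the product u*v.
F(t) = -t/(3*t**2/2 + 6) is an antiderivative of f.
Check: d/dt[-t/(3*t**2/2 + 6)] = (2*t**2 - 8)/(3*t**4 + 24*t**2 + 48), which equals f(t).
F(4) = -2/15; F(2) = -1/6.
Integral = F(4) - F(2) = 1/30.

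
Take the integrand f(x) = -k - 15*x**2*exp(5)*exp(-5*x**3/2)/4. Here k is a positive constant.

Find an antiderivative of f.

Whatever form F(x) takes, F'(x) = f(x) is non-negotiable.
Check: d/dx[-(2*k*x - exp(5)*exp(-5*x**3/2))/2] = (-4*k*exp(5*x**3/2) - 15*x**2*exp(5))*exp(-5*x**3/2)/4, which equals f(x).

An antiderivative is F(x) = -(2*k*x - exp(5)*exp(-5*x**3/2))/2.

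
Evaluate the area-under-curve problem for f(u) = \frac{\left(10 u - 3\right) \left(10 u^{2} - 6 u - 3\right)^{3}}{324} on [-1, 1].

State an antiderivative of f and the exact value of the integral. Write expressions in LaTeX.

Antiderivative: F(u) = \frac{\left(10 u^{2} - 6 u - 3\right)^{4}}{2592}; value = - \frac{595}{54}

f matches the chain-rule pattern g'(h)*h' with inner function h(u) = \frac{5 u^{2}}{3} - u - \frac{1}{2}; substituting w = h(u) collapses the integral.
F(u) = \frac{\left(10 u^{2} - 6 u - 3\right)^{4}}{2592} is an antiderivative of f.
Check: d/du[\frac{\left(10 u^{2} - 6 u - 3\right)^{4}}{2592}] = \frac{2500 u^{7}}{81} - \frac{1750 u^{6}}{27} + \frac{200 u^{5}}{9} + 25 u^{4} - \frac{29 u^{3}}{3} - \frac{9 u^{2}}{2} + \frac{2 u}{3} + \frac{1}{4}, which equals f(u).
F(1) = \frac{1}{2592}; F(-1) = \frac{28561}{2592}.
Integral = F(1) - F(-1) = - \frac{595}{54}.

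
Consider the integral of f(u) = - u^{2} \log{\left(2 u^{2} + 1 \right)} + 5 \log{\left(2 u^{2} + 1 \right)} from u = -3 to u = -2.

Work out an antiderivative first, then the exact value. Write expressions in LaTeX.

Antiderivative: F(u) = \frac{2 u^{3}}{9} - \frac{31 u}{3} + \left(- \frac{u^{3}}{3} + 5 u\right) \log{\left(2 u^{2} + 1 \right)} + \frac{31 \sqrt{2} \operatorname{atan}{\left(\sqrt{2} u \right)}}{6}; value = - \frac{22 \log{\left(9 \right)}}{3} - \frac{31 \sqrt{2} \operatorname{atan}{\left(2 \sqrt{2} \right)}}{6} - \frac{55}{9} + \frac{31 \sqrt{2} \operatorname{atan}{\left(3 \sqrt{2} \right)}}{6} + 6 \log{\left(19 \right)}

Integrate term by term and add the pieces.
F(u) = \frac{2 u^{3}}{9} - \frac{31 u}{3} + \left(- \frac{u^{3}}{3} + 5 u\right) \log{\left(2 u^{2} + 1 \right)} + \frac{31 \sqrt{2} \operatorname{atan}{\left(\sqrt{2} u \right)}}{6} is an antiderivative of f.
Check: d/du[\frac{2 u^{3}}{9} - \frac{31 u}{3} + \left(- \frac{u^{3}}{3} + 5 u\right) \log{\left(2 u^{2} + 1 \right)} + \frac{31 \sqrt{2} \operatorname{atan}{\left(\sqrt{2} u \right)}}{6}] = - u^{2} \log{\left(2 u^{2} + 1 \right)} + 5 \log{\left(2 u^{2} + 1 \right)} = f(u).
F(-2) = - \frac{22 \log{\left(9 \right)}}{3} - \frac{31 \sqrt{2} \operatorname{atan}{\left(2 \sqrt{2} \right)}}{6} + \frac{170}{9}; F(-3) = - 6 \log{\left(19 \right)} - \frac{31 \sqrt{2} \operatorname{atan}{\left(3 \sqrt{2} \right)}}{6} + 25.
Integral = F(-2) - F(-3) = - \frac{22 \log{\left(9 \right)}}{3} - \frac{31 \sqrt{2} \operatorname{atan}{\left(2 \sqrt{2} \right)}}{6} - \frac{55}{9} + \frac{31 \sqrt{2} \operatorname{atan}{\left(3 \sqrt{2} \right)}}{6} + 6 \log{\left(19 \right)}.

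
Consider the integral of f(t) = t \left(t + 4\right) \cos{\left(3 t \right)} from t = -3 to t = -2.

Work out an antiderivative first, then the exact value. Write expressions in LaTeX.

A candidate is checked by its d/dt: the result must match f(t).
F(t) = \frac{9 t^{2} \sin{\left(3 t \right)} + 36 t \sin{\left(3 t \right)} + 6 t \cos{\left(3 t \right)} - 2 \sin{\left(3 t \right)} + 12 \cos{\left(3 t \right)}}{27} is an antiderivative of f.
Check: d/dt[\frac{9 t^{2} \sin{\left(3 t \right)} + 36 t \sin{\left(3 t \right)} + 6 t \cos{\left(3 t \right)} - 2 \sin{\left(3 t \right)} + 12 \cos{\left(3 t \right)}}{27}] = t^{2} \cos{\left(3 t \right)} + 4 t \cos{\left(3 t \right)}, which equals f(t).
F(-2) = \frac{38 \sin{\left(6 \right)}}{27}; F(-3) = - \frac{2 \cos{\left(9 \right)}}{9} + \frac{29 \sin{\left(9 \right)}}{27}.
Integral = F(-2) - F(-3) = - \frac{29 \sin{\left(9 \right)}}{27} + \frac{38 \sin{\left(6 \right)}}{27} + \frac{2 \cos{\left(9 \right)}}{9}.

Antiderivative: F(t) = \frac{9 t^{2} \sin{\left(3 t \right)} + 36 t \sin{\left(3 t \right)} + 6 t \cos{\left(3 t \right)} - 2 \sin{\left(3 t \right)} + 12 \cos{\left(3 t \right)}}{27}; value = - \frac{29 \sin{\left(9 \right)}}{27} + \frac{38 \sin{\left(6 \right)}}{27} + \frac{2 \cos{\left(9 \right)}}{9}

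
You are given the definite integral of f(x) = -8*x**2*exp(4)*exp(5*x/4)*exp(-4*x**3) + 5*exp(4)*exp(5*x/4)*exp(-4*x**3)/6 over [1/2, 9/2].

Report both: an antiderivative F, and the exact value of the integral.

Antiderivative: F(x) = 2*exp(4)*exp(5*x/4)*exp(-4*x**3)/3; value = -2*exp(33/8)/3 + 2*exp(-2839/8)/3

f matches the chain-rule pattern g'(h)*h' with inner function h(x) = -4*x**3 + 5*x/4 + 4; substituting u = h(x) collapses the integral.
F(x) = 2*exp(4)*exp(5*x/4)*exp(-4*x**3)/3 is an antiderivative of f.
Check: d/dx[2*exp(4)*exp(5*x/4)*exp(-4*x**3)/3] = (-48*x**2*exp(4)*exp(5*x/4) + 5*exp(4)*exp(5*x/4))*exp(-4*x**3)/6, which equals f(x).
F(9/2) = 2*exp(-2839/8)/3; F(1/2) = 2*exp(33/8)/3.
Integral = F(9/2) - F(1/2) = -2*exp(33/8)/3 + 2*exp(-2839/8)/3.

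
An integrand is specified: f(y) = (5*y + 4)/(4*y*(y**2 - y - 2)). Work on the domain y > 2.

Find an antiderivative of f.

An antiderivative is F(y) = -log(y)/2 + 7*log(y - 2)/12 - log(y + 1)/12.

Factor the denominator (4*y*(y - 2)*(y + 1)) and decompose: f = -1/(12*(y + 1)) + 7/(12*(y - 2)) - 1/(2*y); each piece integrates to a log, atan, or power term.
Check: d/dy[-log(y)/2 + 7*log(y - 2)/12 - log(y + 1)/12] = (5*y + 4)/(4*y**3 - 4*y**2 - 8*y), which equals f(y).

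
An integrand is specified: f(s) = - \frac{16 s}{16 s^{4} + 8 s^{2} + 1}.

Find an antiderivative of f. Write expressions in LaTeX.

The substitution u = 2 s^{2} + \frac{1}{2} works: f is exactly (dF/du)*(du/ds) for that inner function.
Check: d/ds[\frac{2}{4 s^{2} + 1}] = - \frac{16 s}{16 s^{4} + 8 s^{2} + 1} = f(s).

An antiderivative is F(s) = \frac{2}{4 s^{2} + 1}.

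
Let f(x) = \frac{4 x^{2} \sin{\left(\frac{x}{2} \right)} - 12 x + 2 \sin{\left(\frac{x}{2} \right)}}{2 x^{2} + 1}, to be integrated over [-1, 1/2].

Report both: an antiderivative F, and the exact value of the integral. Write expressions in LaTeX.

Recover f(x) by differentiating a candidate F(x); any mismatch rules it out.
F(x) = - 3 \log{\left(2 x^{2} + 1 \right)} - 4 \cos{\left(\frac{x}{2} \right)} is an antiderivative of f.
Check: d/dx[- 3 \log{\left(2 x^{2} + 1 \right)} - 4 \cos{\left(\frac{x}{2} \right)}] = \frac{4 x^{2} \sin{\left(\frac{x}{2} \right)} - 12 x + 2 \sin{\left(\frac{x}{2} \right)}}{2 x^{2} + 1} = f(x).
F(1/2) = - 4 \cos{\left(\frac{1}{4} \right)} - 3 \log{\left(\frac{3}{2} \right)}; F(-1) = - 4 \cos{\left(\frac{1}{2} \right)} - 3 \log{\left(3 \right)}.
Integral = F(1/2) - F(-1) = - 4 \cos{\left(\frac{1}{4} \right)} - 3 \log{\left(\frac{3}{2} \right)} + 3 \log{\left(3 \right)} + 4 \cos{\left(\frac{1}{2} \right)}.

Antiderivative: F(x) = - 3 \log{\left(2 x^{2} + 1 \right)} - 4 \cos{\left(\frac{x}{2} \right)}; value = - 4 \cos{\left(\frac{1}{4} \right)} - 3 \log{\left(\frac{3}{2} \right)} + 3 \log{\left(3 \right)} + 4 \cos{\left(\frac{1}{2} \right)}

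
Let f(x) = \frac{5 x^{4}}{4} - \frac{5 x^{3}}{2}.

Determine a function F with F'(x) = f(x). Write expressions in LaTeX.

Integrate term by term and add the pieces.
Check: d/dx[\frac{x^{4} \left(2 x - 5\right)}{8}] = \frac{5 x^{4}}{4} - \frac{5 x^{3}}{2} = f(x).

An antiderivative is F(x) = \frac{x^{4} \left(2 x - 5\right)}{8}.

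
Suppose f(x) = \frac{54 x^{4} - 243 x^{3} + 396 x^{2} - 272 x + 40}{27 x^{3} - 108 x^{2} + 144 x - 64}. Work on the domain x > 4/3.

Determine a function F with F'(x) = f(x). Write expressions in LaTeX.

An antiderivative is F(x) = x^{2} - x + \frac{4}{\left(3 x - 4\right)^{2}}.

Differentiate the proposed F(x) back; it has to land on f(x) exactly.
Check: d/dx[x^{2} - x + \frac{4}{\left(3 x - 4\right)^{2}}] = \frac{54 x^{4} - 243 x^{3} + 396 x^{2} - 272 x + 40}{27 x^{3} - 108 x^{2} + 144 x - 64} = f(x).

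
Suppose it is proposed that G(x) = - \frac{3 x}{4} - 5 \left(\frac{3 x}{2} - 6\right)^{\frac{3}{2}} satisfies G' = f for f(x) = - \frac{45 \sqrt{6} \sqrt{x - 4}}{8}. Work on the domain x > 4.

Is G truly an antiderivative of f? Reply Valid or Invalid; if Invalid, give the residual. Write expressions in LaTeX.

Invalid: d/dx[G] - f = - \frac{3}{4}, which is not 0.

d/dx[G] = \frac{\sqrt{2} \left(- 45 \sqrt{3} \sqrt{x - 4} - 3 \sqrt{2}\right)}{8}
d/dx[G] - f(x) = - \frac{3}{4} != 0.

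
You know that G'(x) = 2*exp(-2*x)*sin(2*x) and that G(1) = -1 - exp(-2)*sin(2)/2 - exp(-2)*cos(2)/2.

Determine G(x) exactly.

G(x) = (-2*exp(2*x) - sin(2*x) - cos(2*x))*exp(-2*x)/2

Differentiate the proposed G(x) back; it has to land on the given G'(x).
A general antiderivative is -exp(-2*x)*sin(2*x)/2 - exp(-2*x)*cos(2*x)/2 + C.
The condition gives C = -1 - exp(-2)*sin(2)/2 - exp(-2)*cos(2)/2 - (-exp(-2)*sin(2)/2 - exp(-2)*cos(2)/2) = -1.
So G(x) = (-2*exp(2*x) - sin(2*x) - cos(2*x))*exp(-2*x)/2.
Check: d/dx[(-2*exp(2*x) - sin(2*x) - cos(2*x))*exp(-2*x)/2] = 2*exp(-2*x)*sin(2*x) = G'(x).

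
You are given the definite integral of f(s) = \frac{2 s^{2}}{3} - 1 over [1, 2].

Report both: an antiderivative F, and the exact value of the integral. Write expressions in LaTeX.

Recover f(s) by differentiating a candidate F(s); any mismatch rules it out.
F(s) = \frac{2 s^{3}}{9} - s is an antiderivative of f.
Check: d/ds[\frac{2 s^{3}}{9} - s] = \frac{2 s^{2}}{3} - 1 = f(s).
F(2) = - \frac{2}{9}; F(1) = - \frac{7}{9}.
Integral = F(2) - F(1) = \frac{5}{9}.

Antiderivative: F(s) = \frac{2 s^{3}}{9} - s; value = \frac{5}{9}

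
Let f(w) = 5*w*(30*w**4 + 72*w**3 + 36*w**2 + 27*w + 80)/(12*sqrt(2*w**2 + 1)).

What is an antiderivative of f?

Recognize the product-rule pattern: f = u'v + uv' with u = 5*sqrt(2*w**2 + 1), v = w**4/4 + 3*w**3/4 + w**2/3 + 3, so integration by parts undoes it.
Check: d/dw[5*w**4*sqrt(2*w**2 + 1)/4 + 15*w**3*sqrt(2*w**2 + 1)/4 + 5*w**2*sqrt(2*w**2 + 1)/3 + 15*sqrt(2*w**2 + 1)] = (150*w**5 + 360*w**4 + 180*w**3 + 135*w**2 + 400*w)/(12*sqrt(2*w**2 + 1)), which equals f(w).

An antiderivative is F(w) = 5*w**4*sqrt(2*w**2 + 1)/4 + 15*w**3*sqrt(2*w**2 + 1)/4 + 5*w**2*sqrt(2*w**2 + 1)/3 + 15*sqrt(2*w**2 + 1).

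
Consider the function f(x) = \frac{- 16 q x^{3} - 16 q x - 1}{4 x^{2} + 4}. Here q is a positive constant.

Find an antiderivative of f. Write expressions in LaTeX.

An antiderivative is F(x) = \frac{- 8 q x^{2} - \operatorname{atan}{\left(x \right)}}{4}.

For F(x) to be correct the identity F'(x) - f(x) = 0 must hold.
Check: d/dx[\frac{- 8 q x^{2} - \operatorname{atan}{\left(x \right)}}{4}] = \frac{- 16 q x^{3} - 16 q x - 1}{4 x^{2} + 4} = f(x).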